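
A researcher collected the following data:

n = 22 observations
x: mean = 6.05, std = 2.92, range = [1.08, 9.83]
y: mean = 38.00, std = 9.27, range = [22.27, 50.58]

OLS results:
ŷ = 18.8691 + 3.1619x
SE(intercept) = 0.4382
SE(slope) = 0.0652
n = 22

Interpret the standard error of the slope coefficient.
SE(slope) = 0.0652 measures the uncertainty in the estimated slope. The coefficient is estimated precisely (SE/|β̂₁| = 2.1%).

SE(β̂₁) = 0.0652 says: if we drew many samples of n = 22 from the same population and refit each time, the fitted slopes would scatter with a standard deviation of roughly 0.0652 around the true β₁.

Relative precision:
- SE / |β̂₁| = 0.0652 / 3.1619 = 2.1%
- Rule of thumb (under 20%: precise; 20% to under 50%: moderately precise; 50% or more: imprecise) → precise

Rough 95% range (±2 SE): 3.1619 ± 0.1304 → (3.0315, 3.2923).

What drives SE(β̂₁): larger n (here n = 22) → smaller SE.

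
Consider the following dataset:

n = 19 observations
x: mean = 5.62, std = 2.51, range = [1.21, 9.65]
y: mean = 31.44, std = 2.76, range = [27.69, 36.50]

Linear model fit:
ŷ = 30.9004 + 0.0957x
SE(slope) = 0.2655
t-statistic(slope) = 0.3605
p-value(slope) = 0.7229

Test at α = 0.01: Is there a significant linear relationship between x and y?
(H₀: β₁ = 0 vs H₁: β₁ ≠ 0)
Since p-value = 0.7229 ≥ α = 0.01, fail to reject H₀ — the slope is not significantly different from 0.

Hypothesis test for the slope coefficient:

H₀: β₁ = 0 (no linear relationship)
H₁: β₁ ≠ 0 (linear relationship exists)

Test statistic: t = β̂₁ / SE(β̂₁) = 0.0957 / 0.2655 = 0.3605

The p-value (0.7229) is the probability, under H₀, of a t-statistic at least as extreme as |t| = 0.3605 (two-sided, df = n − 2 = 17).

Decision rule: reject H₀ if p-value < α.
p-value = 0.7229 ≥ α = 0.01 → fail to reject H₀.

There is not sufficient evidence at the 1% significance level to conclude that a linear relationship exists between x and y.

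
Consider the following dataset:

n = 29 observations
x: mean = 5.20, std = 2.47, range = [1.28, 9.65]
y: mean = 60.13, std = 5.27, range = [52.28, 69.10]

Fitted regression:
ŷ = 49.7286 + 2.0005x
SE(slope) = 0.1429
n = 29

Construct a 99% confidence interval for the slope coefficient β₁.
The 99% CI for β₁ is (1.6046, 2.3964)

Confidence interval for the slope:

The 99% CI for β₁ is: β̂₁ ± t*(α/2, n-2) × SE(β̂₁)

Step 1: Find critical t-value
- Confidence level = 0.99
- Degrees of freedom = n - 2 = 29 - 2 = 27
- t*(α/2, 27) = 2.7707

Step 2: Calculate margin of error
Margin = 2.7707 × 0.1429 = 0.3959

Step 3: Construct interval
CI = 2.0005 ± 0.3959
CI = (1.6046, 2.3964)

Interpretation: intervals built this way capture the true β₁ in 99% of repeated samples; here the plausible range for the per-unit effect of x on y is 1.6046 to 2.3964.
The interval does not include 0, suggesting a significant linear relationship.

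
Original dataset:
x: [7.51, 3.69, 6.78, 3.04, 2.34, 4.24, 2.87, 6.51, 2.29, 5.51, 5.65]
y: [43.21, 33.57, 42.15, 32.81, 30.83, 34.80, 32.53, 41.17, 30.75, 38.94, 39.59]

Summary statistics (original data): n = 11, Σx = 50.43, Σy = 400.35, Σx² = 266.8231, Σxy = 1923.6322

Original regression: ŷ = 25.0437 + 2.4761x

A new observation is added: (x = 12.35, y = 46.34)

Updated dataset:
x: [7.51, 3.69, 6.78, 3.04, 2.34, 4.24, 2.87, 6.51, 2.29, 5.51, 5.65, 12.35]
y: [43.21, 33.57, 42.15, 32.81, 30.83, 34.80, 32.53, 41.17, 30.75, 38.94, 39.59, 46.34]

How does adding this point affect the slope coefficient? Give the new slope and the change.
The slope changes from 2.4761 to 1.7491 (change of -0.7270, or -29.4%).

x = 12.35 lies well outside the original x-range [2.29, 7.51] (x̄ ≈ 4.58), so this observation has high leverage and can move the slope substantially.

Step 1: Update the sums with the new point (n goes from 11 to 12)
Σx  = 50.43 + 12.35 = 62.78
Σy  = 400.35 + 46.34 = 446.69
Σx² = 266.8231 + 12.35² = 266.8231 + 152.5225 = 419.3456
Σxy = 1923.6322 + 12.35×46.34 = 1923.6322 + 572.2990 = 2495.9312

Step 2: Recompute the slope with b₁ = (nΣxy − ΣxΣy) / (nΣx² − (Σx)²)
Numerator   = 12×2495.9312 − 62.78×446.69 = 29951.1744 − 28043.1982 = 1907.9762
Denominator = 12×419.3456 − 62.78² = 5032.1472 − 3941.3284 = 1090.8188
b₁(new) = 1907.9762 / 1090.8188 = 1.7491

(Same formula on the original sums: (11×1923.6322 − 50.43×400.35) / (11×266.8231 − 50.43²) = 970.3037 / 391.8692 = 2.4761, matching the given fit.)

Step 3: Change in slope
Δβ₁ = 1.7491 − 2.4761 = -0.7270
Relative change = -0.7270 / 2.4761 × 100% = -29.4%
→ the slope decreases when the point is added.

Because the point sits below the extension of the original line at a high-leverage x, it tilts the fit down.
In practice: refit with and without it and report both if conclusions differ.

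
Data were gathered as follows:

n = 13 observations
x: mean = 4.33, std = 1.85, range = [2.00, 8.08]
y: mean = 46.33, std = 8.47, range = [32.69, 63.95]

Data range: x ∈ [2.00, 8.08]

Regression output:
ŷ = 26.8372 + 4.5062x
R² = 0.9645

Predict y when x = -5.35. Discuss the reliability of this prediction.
ŷ = 2.7290, but this is extrapolation (below the data range [2.00, 8.08]) and may be unreliable.

Prediction calculation:
ŷ = 26.8372 + 4.5062 × (-5.35)
ŷ = 2.7290

Reliability:
- Data range: x ∈ [2.00, 8.08]
- Prediction point: x = -5.35 is 7.35 units below the observed range → this is EXTRAPOLATION, not interpolation

Why that matters here:
- Real relationships often flatten, saturate, or turn nonlinear at extremes
- The linear relationship may not hold outside the observed range

The R² = 0.9645 only validates the fit within [2.00, 8.08]; treat ŷ = 2.7290 with caution.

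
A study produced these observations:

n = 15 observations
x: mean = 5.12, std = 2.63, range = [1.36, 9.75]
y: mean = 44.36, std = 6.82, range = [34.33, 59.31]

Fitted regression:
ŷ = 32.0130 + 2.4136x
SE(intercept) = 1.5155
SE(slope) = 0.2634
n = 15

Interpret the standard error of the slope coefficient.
SE(slope) = 0.2634 measures the uncertainty in the estimated slope. The coefficient is estimated precisely (SE/|β̂₁| = 10.9%).

What SE measures:
- The standard error quantifies the sampling variability of the coefficient estimate
- It is the estimated standard deviation of β̂₁ across hypothetical repeated samples of the same size
- Smaller SE → more precise estimate

Relative precision:
- SE / |β̂₁| = 0.2634 / 2.4136 = 10.9%
- Rule of thumb (under 20%: precise; 20% to under 50%: moderately precise; 50% or more: imprecise) → precise

Link to interval estimation: a confidence interval for β₁ is β̂₁ ± t* × 0.2634, so SE sets the half-width per unit of t*.

What drives SE(β̂₁): wider spread of x values → smaller SE; more residual scatter → larger SE; larger n (here n = 15) → smaller SE.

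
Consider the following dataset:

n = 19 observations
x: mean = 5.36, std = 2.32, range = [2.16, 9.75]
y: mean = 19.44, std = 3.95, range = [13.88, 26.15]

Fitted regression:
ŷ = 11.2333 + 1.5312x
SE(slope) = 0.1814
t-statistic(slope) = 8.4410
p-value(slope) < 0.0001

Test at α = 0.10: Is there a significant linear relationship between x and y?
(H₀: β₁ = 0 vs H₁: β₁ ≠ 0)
Since p-value < 0.0001 < α = 0.10, reject H₀ — the slope is significantly different from 0.

Hypothesis test for the slope coefficient:

H₀: β₁ = 0 (no linear relationship)
H₁: β₁ ≠ 0 (linear relationship exists)

Test statistic: t = β̂₁ / SE(β̂₁) = 1.5312 / 0.1814 = 8.4410

With df = 17, the two-sided p-value for |t| = 8.4410 is <0.0001.

Decision rule: reject H₀ if p-value < α.
p-value < 0.0001 < α = 0.10 → reject H₀.

At α = 0.10 the data do provide convincing evidence of a nonzero slope.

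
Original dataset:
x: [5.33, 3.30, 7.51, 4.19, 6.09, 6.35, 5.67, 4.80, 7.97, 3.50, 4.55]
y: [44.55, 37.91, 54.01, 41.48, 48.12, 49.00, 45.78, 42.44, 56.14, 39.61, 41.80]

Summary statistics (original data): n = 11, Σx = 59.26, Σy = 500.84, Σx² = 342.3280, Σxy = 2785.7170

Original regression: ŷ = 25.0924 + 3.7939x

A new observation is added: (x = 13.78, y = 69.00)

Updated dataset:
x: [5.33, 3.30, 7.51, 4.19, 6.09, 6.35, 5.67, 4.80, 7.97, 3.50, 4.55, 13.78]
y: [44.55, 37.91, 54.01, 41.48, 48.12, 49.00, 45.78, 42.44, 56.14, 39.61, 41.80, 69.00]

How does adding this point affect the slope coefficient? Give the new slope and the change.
Adding the point moves β₁ from 3.7939 to 3.0590, i.e. it decreases by 0.7349 (-19.4%).

The new point has HIGH LEVERAGE: x = 13.78 is far from the original mean x̄ = 59.26/11 ≈ 5.39 (original range [3.30, 7.97]).

Step 1: Update the sums with the new point (n goes from 11 to 12)
Σx  = 59.26 + 13.78 = 73.04
Σy  = 500.84 + 69.00 = 569.84
Σx² = 342.3280 + 13.78² = 342.3280 + 189.8884 = 532.2164
Σxy = 2785.7170 + 13.78×69.00 = 2785.7170 + 950.8200 = 3736.5370

Step 2: Recompute the slope with b₁ = (nΣxy − ΣxΣy) / (nΣx² − (Σx)²)
Numerator   = 12×3736.5370 − 73.04×569.84 = 44838.4440 − 41621.1136 = 3217.3304
Denominator = 12×532.2164 − 73.04² = 6386.5968 − 5334.8416 = 1051.7552
b₁(new) = 3217.3304 / 1051.7552 = 3.0590

(Same formula on the original sums: (11×2785.7170 − 59.26×500.84) / (11×342.3280 − 59.26²) = 963.1086 / 253.8604 = 3.7939, matching the given fit.)

Step 3: Change in slope
Δβ₁ = 3.0590 − 3.7939 = -0.7349
Relative change = -0.7349 / 3.7939 × 100% = -19.4%
→ the slope decreases when the point is added.

A high-leverage point only changes the slope if it is off the original line; here y = 69.00 is below the original trend, so the slope decreases.
In practice: examine leverage (hᵢ) and Cook's distance rather than deleting it automatically.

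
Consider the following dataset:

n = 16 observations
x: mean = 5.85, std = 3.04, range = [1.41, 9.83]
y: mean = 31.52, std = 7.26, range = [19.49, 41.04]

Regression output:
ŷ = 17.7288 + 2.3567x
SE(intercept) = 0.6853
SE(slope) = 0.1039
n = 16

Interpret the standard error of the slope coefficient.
The slope 2.3567 is pinned down to within about ±0.1039 (one SE) by these data — relative uncertainty 4.4%, i.e. precise.

SE(β̂₁) = 0.1039 says: if we drew many samples of n = 16 from the same population and refit each time, the fitted slopes would scatter with a standard deviation of roughly 0.1039 around the true β₁.

Relative precision:
- SE / |β̂₁| = 0.1039 / 2.3567 = 4.4%
- Rule of thumb (under 20%: precise; 20% to under 50%: moderately precise; 50% or more: imprecise) → precise

Link to interval estimation: a confidence interval for β₁ is β̂₁ ± t* × 0.1039, so SE sets the half-width per unit of t*.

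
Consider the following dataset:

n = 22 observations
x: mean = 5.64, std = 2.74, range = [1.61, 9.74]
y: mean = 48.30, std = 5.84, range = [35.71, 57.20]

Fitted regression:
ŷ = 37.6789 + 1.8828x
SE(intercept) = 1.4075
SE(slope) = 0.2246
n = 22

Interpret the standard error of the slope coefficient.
SE(slope) = 0.2246 measures the uncertainty in the estimated slope. The coefficient is estimated precisely (SE/|β̂₁| = 11.9%).

SE(β̂₁) = 0.2246 says: if we drew many samples of n = 22 from the same population and refit each time, the fitted slopes would scatter with a standard deviation of roughly 0.2246 around the true β₁.

Relative precision:
- SE / |β̂₁| = 0.2246 / 1.8828 = 11.9%
- Rule of thumb (under 20%: precise; 20% to under 50%: moderately precise; 50% or more: imprecise) → precise

Link to interval estimation: a confidence interval for β₁ is β̂₁ ± t* × 0.2246, so SE sets the half-width per unit of t*.

What drives SE(β̂₁): larger n (here n = 22) → smaller SE; wider spread of x values → smaller SE.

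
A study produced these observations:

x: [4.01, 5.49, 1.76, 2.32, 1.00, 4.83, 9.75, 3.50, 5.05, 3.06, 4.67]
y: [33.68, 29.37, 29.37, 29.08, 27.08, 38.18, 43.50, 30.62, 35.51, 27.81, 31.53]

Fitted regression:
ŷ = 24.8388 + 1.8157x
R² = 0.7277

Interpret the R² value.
About 72.77% of the variability in y is accounted for by the regression on x (R² = 0.7277) — a strong linear fit.

R² = 1 − SS_res/SS_tot compares the residual scatter to the total scatter of y about its mean.

Here R² = 0.7277:
- Explained: 72.77% of the variation in y
- Unexplained (residual): 100% − 72.77% = 27.23%
- Rule of thumb (below 0.3 weak; 0.3 to below 0.7 moderate; 0.7 and above strong) → strong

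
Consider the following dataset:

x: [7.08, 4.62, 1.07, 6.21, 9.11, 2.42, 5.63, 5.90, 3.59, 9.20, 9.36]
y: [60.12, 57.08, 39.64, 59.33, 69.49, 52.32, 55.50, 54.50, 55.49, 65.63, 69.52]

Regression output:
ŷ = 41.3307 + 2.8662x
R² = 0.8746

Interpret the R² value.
The model explains 87.46% of the variance in y (R² = 0.8746), leaving 12.54% unexplained; the fit is strong.

R² = 1 − SS_res/SS_tot compares the residual scatter to the total scatter of y about its mean.

Here R² = 0.8746:
- Explained: 87.46% of the variation in y
- Unexplained (residual): 100% − 87.46% = 12.54%
- Rule of thumb (below 0.3 weak; 0.3 to below 0.7 moderate; 0.7 and above strong) → strong

Note: R² never decreases when predictors are added, so it should not be used alone to compare models of different size.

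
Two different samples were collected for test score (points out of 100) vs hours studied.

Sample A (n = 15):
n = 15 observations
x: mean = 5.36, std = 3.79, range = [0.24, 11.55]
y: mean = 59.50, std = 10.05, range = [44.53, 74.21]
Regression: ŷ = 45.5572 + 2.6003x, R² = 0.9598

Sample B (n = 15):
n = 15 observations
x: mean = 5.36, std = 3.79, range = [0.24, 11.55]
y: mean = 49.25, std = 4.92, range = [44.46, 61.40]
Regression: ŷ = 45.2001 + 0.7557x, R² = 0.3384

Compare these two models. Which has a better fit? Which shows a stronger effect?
Model A has the better fit (R² = 0.9598 vs 0.3384). Model A shows the stronger effect (|β₁| = 2.6003 vs 0.7557).

Model Comparison:

Which explains more variance? (R²)
- Model A: R² = 0.9598 → 95.98% of variance in test score explained
- Model B: R² = 0.3384 → 33.84% of variance in test score explained
- 0.9598 > 0.3384 → Model A has the better fit

Which has the larger per-hour effect? (|β₁|)
- Model A: β₁ = 2.6003 → predicted test score rises 2.6003 points per additional hour of study time
- Model B: β₁ = 0.7557 → predicted test score rises 0.7557 points per additional hour of study time
- |2.6003| > |0.7557| → Model A shows the stronger marginal effect

Notes:
- R² measures how tightly points cluster around the line; β₁ measures how steep the line is — they answer different questions.
- A steeper slope doesn't make a better model if the scatter around the line is large.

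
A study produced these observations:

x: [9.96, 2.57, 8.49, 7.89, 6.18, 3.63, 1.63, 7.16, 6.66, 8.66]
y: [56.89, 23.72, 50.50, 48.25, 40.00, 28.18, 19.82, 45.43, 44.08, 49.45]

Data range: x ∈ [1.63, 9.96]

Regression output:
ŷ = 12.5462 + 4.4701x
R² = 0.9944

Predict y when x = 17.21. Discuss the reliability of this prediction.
ŷ = 89.4766, but this is extrapolation (above the data range [1.63, 9.96]) and may be unreliable.

Prediction calculation:
ŷ = 12.5462 + 4.4701 × 17.21
ŷ = 89.4766

Reliability:
- Data range: x ∈ [1.63, 9.96]
- Prediction point: x = 17.21 is 7.25 units above the observed range → this is EXTRAPOLATION, not interpolation

Why that matters here:
- The linear relationship may not hold outside the observed range
- The standard error of prediction grows with (x − x̄)², and x = 17.21 is far from x̄ = 6.28

The R² = 0.9944 only validates the fit within [1.63, 9.96]; treat ŷ = 89.4766 with caution.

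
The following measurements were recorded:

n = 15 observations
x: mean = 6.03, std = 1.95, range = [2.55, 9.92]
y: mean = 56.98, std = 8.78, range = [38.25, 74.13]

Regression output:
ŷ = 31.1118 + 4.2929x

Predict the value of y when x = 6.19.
ŷ = 57.6849

x = 6.19 lies inside the observed range [2.55, 9.92], so the fitted equation applies directly:

ŷ = 31.1118 + 4.2929 × 6.19
ŷ = 31.1118 + 26.5731
ŷ = 57.6849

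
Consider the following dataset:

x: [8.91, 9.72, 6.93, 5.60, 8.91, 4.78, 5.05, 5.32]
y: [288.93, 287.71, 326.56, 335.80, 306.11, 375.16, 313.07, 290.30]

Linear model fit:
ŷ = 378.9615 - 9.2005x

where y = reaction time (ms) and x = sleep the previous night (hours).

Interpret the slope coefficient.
On average, reaction time is about 9.2005 ms lower for every extra hour of sleep.

The slope coefficient β₁ = -9.2005 represents the marginal effect of sleep on reaction time.

Interpretation:
- Sleep up by 1 hour → predicted reaction time decreases by 9.2005 ms
- This is a linear approximation: the same per-unit change is assumed across the whole observed x range
- The slope describes association in these data, not necessarily a causal effect

(β₀ = 378.9615 is the fitted value at x = 0 and is not part of the slope interpretation.)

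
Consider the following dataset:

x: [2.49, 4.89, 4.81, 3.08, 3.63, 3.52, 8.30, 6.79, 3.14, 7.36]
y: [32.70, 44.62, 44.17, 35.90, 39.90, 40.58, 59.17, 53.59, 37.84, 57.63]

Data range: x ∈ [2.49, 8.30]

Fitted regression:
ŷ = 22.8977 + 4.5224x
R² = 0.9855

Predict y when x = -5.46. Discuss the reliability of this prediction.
ŷ = -1.7946, but this is extrapolation (below the data range [2.49, 8.30]) and may be unreliable.

Prediction calculation:
ŷ = 22.8977 + 4.5224 × (-5.46)
ŷ = -1.7946

Reliability:
- Data range: x ∈ [2.49, 8.30]
- Prediction point: x = -5.46 is 7.95 units below the observed range → this is EXTRAPOLATION, not interpolation

Why that matters here:
- R² describes fit only over the sampled x values; it says nothing about behaviour beyond them
- There are no observations near this x to validate the fitted line there
- Real relationships often flatten, saturate, or turn nonlinear at extremes

A defensible statement: 'if the linear trend continued to x = -5.46, y would be about -1.7946' — the premise is untested.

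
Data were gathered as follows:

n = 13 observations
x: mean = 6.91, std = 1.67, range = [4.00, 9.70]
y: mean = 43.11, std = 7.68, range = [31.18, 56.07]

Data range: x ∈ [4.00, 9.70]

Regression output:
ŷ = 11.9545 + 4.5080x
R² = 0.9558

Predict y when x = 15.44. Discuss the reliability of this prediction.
ŷ = 81.5580 (extrapolation — x = 15.44 lies outside [4.00, 9.70], so reliability is low).

Prediction calculation:
ŷ = 11.9545 + 4.5080 × 15.44
ŷ = 81.5580

Reliability:
- Data range: x ∈ [4.00, 9.70]
- Prediction point: x = 15.44 is 5.74 units above the observed range → this is EXTRAPOLATION, not interpolation

Why that matters here:
- Real relationships often flatten, saturate, or turn nonlinear at extremes
- R² describes fit only over the sampled x values; it says nothing about behaviour beyond them
- The standard error of prediction grows with (x − x̄)², and x = 15.44 is far from x̄ = 6.91

The R² = 0.9558 only validates the fit within [4.00, 9.70]; treat ŷ = 81.5580 with caution.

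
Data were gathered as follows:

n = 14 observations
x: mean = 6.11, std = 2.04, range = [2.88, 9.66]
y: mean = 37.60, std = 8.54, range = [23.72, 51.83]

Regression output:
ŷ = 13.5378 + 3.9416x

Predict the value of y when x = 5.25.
ŷ = 34.2312

Plug x = 5.25 into the fitted line:

ŷ = 13.5378 + 3.9416 × 5.25
ŷ = 13.5378 + 20.6934
ŷ = 34.2312

This is a point prediction; actual observations scatter around it by roughly the residual standard deviation.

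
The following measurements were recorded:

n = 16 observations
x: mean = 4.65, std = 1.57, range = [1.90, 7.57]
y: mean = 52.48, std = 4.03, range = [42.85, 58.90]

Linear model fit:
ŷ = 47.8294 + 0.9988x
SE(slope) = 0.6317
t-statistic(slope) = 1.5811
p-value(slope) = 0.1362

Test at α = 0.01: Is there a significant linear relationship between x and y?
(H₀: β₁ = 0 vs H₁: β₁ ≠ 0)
Fail to reject H₀: p-value = 0.1362 ≥ α = 0.01. The linear relationship is not significant at the 1% level.

Hypothesis test for the slope coefficient:

H₀: β₁ = 0 (no linear relationship)
H₁: β₁ ≠ 0 (linear relationship exists)

Test statistic: t = β̂₁ / SE(β̂₁) = 0.9988 / 0.6317 = 1.5811

p = 0.1362: how often a slope estimate this far from 0 (in SE units) would arise by chance if β₁ were truly 0.

Decision rule: reject H₀ if p-value < α.
p-value = 0.1362 ≥ α = 0.01 → fail to reject H₀.

At α = 0.01 the data do not provide convincing evidence of a nonzero slope.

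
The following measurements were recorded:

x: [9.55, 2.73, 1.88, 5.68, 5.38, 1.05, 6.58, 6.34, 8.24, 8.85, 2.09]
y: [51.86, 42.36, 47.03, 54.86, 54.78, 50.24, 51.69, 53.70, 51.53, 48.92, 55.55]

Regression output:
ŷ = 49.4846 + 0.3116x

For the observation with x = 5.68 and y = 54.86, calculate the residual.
Residual = 3.6055

The residual is the difference between the actual value and the predicted value:

Residual = y - ŷ

Step 1: Calculate predicted value
ŷ = 49.4846 + 0.3116 × 5.68
ŷ = 51.2545

Step 2: Calculate residual
Residual = 54.86 - 51.2545
Residual = 3.6055

The residual is positive, so the observed y = 54.86 sits above the regression line (the line underestimates it by 3.6055).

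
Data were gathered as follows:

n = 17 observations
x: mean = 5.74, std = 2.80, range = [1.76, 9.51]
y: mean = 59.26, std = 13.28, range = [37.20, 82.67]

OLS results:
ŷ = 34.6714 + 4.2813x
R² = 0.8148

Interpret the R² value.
About 81.48% of the variability in y is accounted for by the regression on x (R² = 0.8148) — a strong linear fit.

R² = 1 − SS_res/SS_tot compares the residual scatter to the total scatter of y about its mean.

Here R² = 0.8148:
- Explained: 81.48% of the variation in y
- Unexplained (residual): 100% − 81.48% = 18.52%
- Rule of thumb (below 0.3 weak; 0.3 to below 0.7 moderate; 0.7 and above strong) → strong

Note: R² never decreases when predictors are added, so it should not be used alone to compare models of different size.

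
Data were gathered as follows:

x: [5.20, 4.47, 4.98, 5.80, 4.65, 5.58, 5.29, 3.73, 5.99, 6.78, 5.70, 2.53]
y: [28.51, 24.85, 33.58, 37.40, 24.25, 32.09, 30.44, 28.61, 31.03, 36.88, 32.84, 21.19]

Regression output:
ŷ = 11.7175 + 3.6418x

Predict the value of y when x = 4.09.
ŷ = 26.6125

To predict y for x = 4.09, substitute into the regression equation:

ŷ = 11.7175 + 3.6418 × 4.09
ŷ = 11.7175 + 14.8950
ŷ = 26.6125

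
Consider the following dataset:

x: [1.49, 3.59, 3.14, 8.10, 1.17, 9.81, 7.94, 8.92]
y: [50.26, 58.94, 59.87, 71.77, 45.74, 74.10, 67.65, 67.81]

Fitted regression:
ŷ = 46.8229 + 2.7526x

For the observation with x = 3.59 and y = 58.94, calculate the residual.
Residual = 2.2353

The residual is the difference between the actual value and the predicted value:

Residual = y - ŷ

Step 1: Calculate predicted value
ŷ = 46.8229 + 2.7526 × 3.59
ŷ = 56.7047

Step 2: Calculate residual
Residual = 58.94 - 56.7047
Residual = 2.2353

The residual is positive, so the observed y = 58.94 sits above the regression line (the line underestimates it by 2.2353).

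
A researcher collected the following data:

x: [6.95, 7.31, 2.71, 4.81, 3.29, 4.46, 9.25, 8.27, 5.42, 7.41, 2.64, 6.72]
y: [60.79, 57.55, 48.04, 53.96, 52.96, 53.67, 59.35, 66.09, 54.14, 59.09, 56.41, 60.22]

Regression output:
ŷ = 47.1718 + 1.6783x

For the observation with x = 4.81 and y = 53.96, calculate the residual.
Residual = -1.2844

The residual is the difference between the actual value and the predicted value:

Residual = y - ŷ

Step 1: Calculate predicted value
ŷ = 47.1718 + 1.6783 × 4.81
ŷ = 55.2444

Step 2: Calculate residual
Residual = 53.96 - 55.2444
Residual = -1.2844

Interpretation: the model overestimates the actual value by 1.2844 at this point (negative residual → observation lies below the fitted line).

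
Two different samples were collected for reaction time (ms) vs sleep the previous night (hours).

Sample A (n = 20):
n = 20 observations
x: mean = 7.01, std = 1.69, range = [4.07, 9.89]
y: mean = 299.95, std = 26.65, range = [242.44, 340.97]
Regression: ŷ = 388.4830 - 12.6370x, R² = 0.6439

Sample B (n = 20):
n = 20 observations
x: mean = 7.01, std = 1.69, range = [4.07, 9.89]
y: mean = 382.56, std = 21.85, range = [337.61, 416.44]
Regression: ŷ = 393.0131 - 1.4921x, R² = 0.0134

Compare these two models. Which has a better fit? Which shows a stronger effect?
Model A has the better fit (R² = 0.6439 vs 0.0134). Model A shows the stronger effect (|β₁| = 12.6370 vs 1.4921).

Model Comparison:

Goodness of fit (R²):
- Model A: R² = 0.6439 → 64.39% of variance in reaction time explained
- Model B: R² = 0.0134 → 1.34% of variance in reaction time explained
- 0.6439 > 0.0134 → Model A has the better fit

Strength of effect — compare |β₁|:
- Model A: β₁ = -12.6370 → predicted reaction time falls 12.6370 ms per additional hour of sleep
- Model B: β₁ = -1.4921 → predicted reaction time falls 1.4921 ms per additional hour of sleep
- |-12.6370| > |-1.4921| → Model A shows the stronger marginal effect

Note: The two samples could reflect different populations, time periods, or measurement quality.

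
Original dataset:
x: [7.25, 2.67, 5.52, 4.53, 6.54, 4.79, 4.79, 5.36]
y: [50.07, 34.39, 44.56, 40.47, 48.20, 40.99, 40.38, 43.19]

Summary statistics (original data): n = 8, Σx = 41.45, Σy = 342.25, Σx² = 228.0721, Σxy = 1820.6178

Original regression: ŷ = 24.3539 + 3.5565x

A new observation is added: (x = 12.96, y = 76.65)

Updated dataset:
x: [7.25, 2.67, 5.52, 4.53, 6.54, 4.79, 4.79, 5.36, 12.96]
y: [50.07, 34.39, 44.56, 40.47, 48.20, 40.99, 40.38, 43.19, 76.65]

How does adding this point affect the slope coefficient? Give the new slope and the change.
New slope β₁ = 4.1958 versus 3.5565 before: a change of +0.6393 (+18.0%).

The new point has HIGH LEVERAGE: x = 12.96 is far from the original mean x̄ = 41.45/8 ≈ 5.18 (original range [2.67, 7.25]).

Step 1: Update the sums with the new point (n goes from 8 to 9)
Σx  = 41.45 + 12.96 = 54.41
Σy  = 342.25 + 76.65 = 418.90
Σx² = 228.0721 + 12.96² = 228.0721 + 167.9616 = 396.0337
Σxy = 1820.6178 + 12.96×76.65 = 1820.6178 + 993.3840 = 2814.0018

Step 2: Recompute the slope with b₁ = (nΣxy − ΣxΣy) / (nΣx² − (Σx)²)
Numerator   = 9×2814.0018 − 54.41×418.90 = 25326.0162 − 22792.3490 = 2533.6672
Denominator = 9×396.0337 − 54.41² = 3564.3033 − 2960.4481 = 603.8552
b₁(new) = 2533.6672 / 603.8552 = 4.1958

(Same formula on the original sums: (8×1820.6178 − 41.45×342.25) / (8×228.0721 − 41.45²) = 378.6799 / 106.4743 = 3.5565, matching the given fit.)

Step 3: Change in slope
Δβ₁ = 4.1958 − 3.5565 = +0.6393
Relative change = +0.6393 / 3.5565 × 100% = +18.0%
→ the slope increases when the point is added.

Because the point sits above the extension of the original line at a high-leverage x, it tilts the fit up.
In practice: examine leverage (hᵢ) and Cook's distance rather than deleting it automatically.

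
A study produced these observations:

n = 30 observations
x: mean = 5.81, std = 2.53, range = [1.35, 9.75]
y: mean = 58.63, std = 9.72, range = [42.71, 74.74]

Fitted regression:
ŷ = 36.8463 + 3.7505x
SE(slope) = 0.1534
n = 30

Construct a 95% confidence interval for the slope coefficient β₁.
The 95% CI for β₁ is (3.4363, 4.0647)

Confidence interval for the slope:

The 95% CI for β₁ is: β̂₁ ± t*(α/2, n-2) × SE(β̂₁)

Step 1: Find critical t-value
- Confidence level = 0.95
- Degrees of freedom = n - 2 = 30 - 2 = 28
- t*(α/2, 28) = 2.0484

Step 2: Calculate margin of error
Margin = 2.0484 × 0.1534 = 0.3142

Step 3: Construct interval
CI = 3.7505 ± 0.3142
CI = (3.4363, 4.0647)

Interpretation: intervals built this way capture the true β₁ in 95% of repeated samples; here the plausible range for the per-unit effect of x on y is 3.4363 to 4.0647.
The interval does not include 0, suggesting a significant linear relationship.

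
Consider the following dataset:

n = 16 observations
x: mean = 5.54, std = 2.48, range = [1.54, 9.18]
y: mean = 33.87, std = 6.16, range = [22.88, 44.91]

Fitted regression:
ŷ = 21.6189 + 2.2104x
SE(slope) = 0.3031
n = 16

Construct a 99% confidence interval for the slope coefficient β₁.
The 99% CI for β₁ is (1.3081, 3.1127)

Confidence interval for the slope:

The 99% CI for β₁ is: β̂₁ ± t*(α/2, n-2) × SE(β̂₁)

Step 1: Find critical t-value
- Confidence level = 0.99
- Degrees of freedom = n - 2 = 16 - 2 = 14
- t*(α/2, 14) = 2.9768

Step 2: Calculate margin of error
Margin = 2.9768 × 0.3031 = 0.9023

Step 3: Construct interval
CI = 2.2104 ± 0.9023
CI = (1.3081, 3.1127)

Interpretation: intervals built this way capture the true β₁ in 99% of repeated samples; here the plausible range for the per-unit effect of x on y is 1.3081 to 3.1127.
The interval does not include 0, suggesting a significant linear relationship.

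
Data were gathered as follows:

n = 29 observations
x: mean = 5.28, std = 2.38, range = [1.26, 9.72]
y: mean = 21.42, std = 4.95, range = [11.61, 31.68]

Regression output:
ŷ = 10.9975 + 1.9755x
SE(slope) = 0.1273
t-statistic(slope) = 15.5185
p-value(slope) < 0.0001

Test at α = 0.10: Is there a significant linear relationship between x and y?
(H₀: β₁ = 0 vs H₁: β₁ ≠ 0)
p-value < 0.0001 < α = 0.10, so we reject H₀. The relationship is significant.

Hypothesis test for the slope coefficient:

H₀: β₁ = 0 (no linear relationship)
H₁: β₁ ≠ 0 (linear relationship exists)

Test statistic: t = β̂₁ / SE(β̂₁) = 1.9755 / 0.1273 = 15.5185

With df = 27, the two-sided p-value for |t| = 15.5185 is <0.0001.

Decision rule: reject H₀ if p-value < α.
p-value < 0.0001 < α = 0.10 → reject H₀.

At α = 0.10 the data do provide convincing evidence of a nonzero slope.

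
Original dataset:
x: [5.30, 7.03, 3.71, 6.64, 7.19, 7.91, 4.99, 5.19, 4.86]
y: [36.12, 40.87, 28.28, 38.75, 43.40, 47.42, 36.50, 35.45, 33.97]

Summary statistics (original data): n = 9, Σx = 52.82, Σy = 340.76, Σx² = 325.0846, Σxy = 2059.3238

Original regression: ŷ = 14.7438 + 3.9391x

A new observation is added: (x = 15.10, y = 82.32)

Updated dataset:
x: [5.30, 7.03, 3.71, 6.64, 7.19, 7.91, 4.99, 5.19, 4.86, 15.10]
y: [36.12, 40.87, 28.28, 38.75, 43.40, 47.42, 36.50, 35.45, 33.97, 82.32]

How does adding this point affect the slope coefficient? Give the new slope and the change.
New slope β₁ = 4.6719 versus 3.9391 before: a change of +0.7328 (+18.6%).

The new point has HIGH LEVERAGE: x = 15.10 is far from the original mean x̄ = 52.82/9 ≈ 5.87 (original range [3.71, 7.91]).

Step 1: Update the sums with the new point (n goes from 9 to 10)
Σx  = 52.82 + 15.10 = 67.92
Σy  = 340.76 + 82.32 = 423.08
Σx² = 325.0846 + 15.10² = 325.0846 + 228.0100 = 553.0946
Σxy = 2059.3238 + 15.10×82.32 = 2059.3238 + 1243.0320 = 3302.3558

Step 2: Recompute the slope with b₁ = (nΣxy − ΣxΣy) / (nΣx² − (Σx)²)
Numerator   = 10×3302.3558 − 67.92×423.08 = 33023.5580 − 28735.5936 = 4287.9644
Denominator = 10×553.0946 − 67.92² = 5530.9460 − 4613.1264 = 917.8196
b₁(new) = 4287.9644 / 917.8196 = 4.6719

(Same formula on the original sums: (9×2059.3238 − 52.82×340.76) / (9×325.0846 − 52.82²) = 534.9710 / 135.8090 = 3.9391, matching the given fit.)

Step 3: Change in slope
Δβ₁ = 4.6719 − 3.9391 = +0.7328
Relative change = +0.7328 / 3.9391 × 100% = +18.6%
→ the slope increases when the point is added.

Because the point sits above the extension of the original line at a high-leverage x, it tilts the fit up.
In practice: examine leverage (hᵢ) and Cook's distance rather than deleting it automatically.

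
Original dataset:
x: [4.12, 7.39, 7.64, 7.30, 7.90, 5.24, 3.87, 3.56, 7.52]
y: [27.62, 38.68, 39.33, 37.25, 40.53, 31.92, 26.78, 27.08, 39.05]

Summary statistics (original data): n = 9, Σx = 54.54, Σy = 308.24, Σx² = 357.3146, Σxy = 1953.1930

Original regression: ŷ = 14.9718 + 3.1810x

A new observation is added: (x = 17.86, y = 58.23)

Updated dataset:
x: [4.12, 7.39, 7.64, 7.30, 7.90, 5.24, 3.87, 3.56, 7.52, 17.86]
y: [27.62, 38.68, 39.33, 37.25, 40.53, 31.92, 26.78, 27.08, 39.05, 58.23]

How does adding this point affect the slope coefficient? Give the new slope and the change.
Adding the point moves β₁ from 3.1810 to 2.2347, i.e. it decreases by 0.9463 (-29.7%).

The new point has HIGH LEVERAGE: x = 17.86 is far from the original mean x̄ = 54.54/9 ≈ 6.06 (original range [3.56, 7.90]).

Step 1: Update the sums with the new point (n goes from 9 to 10)
Σx  = 54.54 + 17.86 = 72.40
Σy  = 308.24 + 58.23 = 366.47
Σx² = 357.3146 + 17.86² = 357.3146 + 318.9796 = 676.2942
Σxy = 1953.1930 + 17.86×58.23 = 1953.1930 + 1039.9878 = 2993.1808

Step 2: Recompute the slope with b₁ = (nΣxy − ΣxΣy) / (nΣx² − (Σx)²)
Numerator   = 10×2993.1808 − 72.40×366.47 = 29931.8080 − 26532.4280 = 3399.3800
Denominator = 10×676.2942 − 72.40² = 6762.9420 − 5241.7600 = 1521.1820
b₁(new) = 3399.3800 / 1521.1820 = 2.2347

(Same formula on the original sums: (9×1953.1930 − 54.54×308.24) / (9×357.3146 − 54.54²) = 767.3274 / 241.2198 = 3.1810, matching the given fit.)

Step 3: Change in slope
Δβ₁ = 2.2347 − 3.1810 = -0.9463
Relative change = -0.9463 / 3.1810 × 100% = -29.7%
→ the slope decreases when the point is added.

A high-leverage point only changes the slope if it is off the original line; here y = 58.23 is below the original trend, so the slope decreases.
In practice: refit with and without it and report both if conclusions differ; investigate whether it comes from the same population as the rest of the sample.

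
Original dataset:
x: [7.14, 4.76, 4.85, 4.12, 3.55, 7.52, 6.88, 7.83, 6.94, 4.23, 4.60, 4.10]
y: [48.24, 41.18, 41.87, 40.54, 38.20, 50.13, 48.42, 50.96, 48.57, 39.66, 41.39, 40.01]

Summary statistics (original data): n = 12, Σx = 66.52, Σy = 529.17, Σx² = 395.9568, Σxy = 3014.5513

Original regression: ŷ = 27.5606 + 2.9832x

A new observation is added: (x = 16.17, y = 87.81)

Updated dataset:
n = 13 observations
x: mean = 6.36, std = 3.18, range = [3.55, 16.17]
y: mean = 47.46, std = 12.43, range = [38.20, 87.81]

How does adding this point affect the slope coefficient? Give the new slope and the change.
The slope changes from 2.9832 to 3.8795 (change of +0.8963, or +30.0%).

The new point has HIGH LEVERAGE: x = 16.17 is far from the original mean x̄ = 66.52/12 ≈ 5.54 (original range [3.55, 7.83]).

Step 1: Update the sums with the new point (n goes from 12 to 13)
Σx  = 66.52 + 16.17 = 82.69
Σy  = 529.17 + 87.81 = 616.98
Σx² = 395.9568 + 16.17² = 395.9568 + 261.4689 = 657.4257
Σxy = 3014.5513 + 16.17×87.81 = 3014.5513 + 1419.8877 = 4434.4390

Step 2: Recompute the slope with b₁ = (nΣxy − ΣxΣy) / (nΣx² − (Σx)²)
Numerator   = 13×4434.4390 − 82.69×616.98 = 57647.7070 − 51018.0762 = 6629.6308
Denominator = 13×657.4257 − 82.69² = 8546.5341 − 6837.6361 = 1708.8980
b₁(new) = 6629.6308 / 1708.8980 = 3.8795

(Same formula on the original sums: (12×3014.5513 − 66.52×529.17) / (12×395.9568 − 66.52²) = 974.2272 / 326.5712 = 2.9832, matching the given fit.)

Step 3: Change in slope
Δβ₁ = 3.8795 − 2.9832 = +0.8963
Relative change = +0.8963 / 2.9832 × 100% = +30.0%
→ the slope increases when the point is added.

A high-leverage point only changes the slope if it is off the original line; here y = 87.81 is above the original trend, so the slope increases.
In practice: investigate whether it comes from the same population as the rest of the sample.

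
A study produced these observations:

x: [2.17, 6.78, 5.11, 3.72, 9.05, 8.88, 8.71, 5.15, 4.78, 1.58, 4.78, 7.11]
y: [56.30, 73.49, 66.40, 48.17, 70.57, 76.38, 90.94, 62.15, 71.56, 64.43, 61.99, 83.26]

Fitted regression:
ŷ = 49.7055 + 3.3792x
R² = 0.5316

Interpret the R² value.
About 53.16% of the variability in y is accounted for by the regression on x (R² = 0.5316) — a moderate linear fit.

The coefficient of determination R² is the fraction of the total variation in y that the fitted line accounts for.

Here R² = 0.5316:
- Explained: 53.16% of the variation in y
- Unexplained (residual): 100% − 53.16% = 46.84%
- Rule of thumb (below 0.3 weak; 0.3 to below 0.7 moderate; 0.7 and above strong) → moderate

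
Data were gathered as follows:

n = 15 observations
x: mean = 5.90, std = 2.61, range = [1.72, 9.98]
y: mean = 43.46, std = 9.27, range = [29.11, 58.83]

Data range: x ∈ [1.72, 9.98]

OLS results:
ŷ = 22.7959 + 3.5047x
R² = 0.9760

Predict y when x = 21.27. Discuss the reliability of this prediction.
ŷ = 97.3409, but this is extrapolation (above the data range [1.72, 9.98]) and may be unreliable.

Prediction calculation:
ŷ = 22.7959 + 3.5047 × 21.27
ŷ = 97.3409

Reliability:
- Data range: x ∈ [1.72, 9.98]
- Prediction point: x = 21.27 is 11.29 units above the observed range → this is EXTRAPOLATION, not interpolation

Why that matters here:
- The standard error of prediction grows with (x − x̄)², and x = 21.27 is far from x̄ = 5.90
- R² describes fit only over the sampled x values; it says nothing about behaviour beyond them
- The linear relationship may not hold outside the observed range

A defensible statement: 'if the linear trend continued to x = 21.27, y would be about 97.3409' — the premise is untested.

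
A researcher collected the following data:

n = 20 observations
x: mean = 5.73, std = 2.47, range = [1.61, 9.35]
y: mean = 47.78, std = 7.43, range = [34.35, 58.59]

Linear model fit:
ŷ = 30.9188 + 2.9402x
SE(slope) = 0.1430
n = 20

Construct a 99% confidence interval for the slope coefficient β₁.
The 99% CI for β₁ is (2.5286, 3.3518)

Confidence interval for the slope:

The 99% CI for β₁ is: β̂₁ ± t*(α/2, n-2) × SE(β̂₁)

Step 1: Find critical t-value
- Confidence level = 0.99
- Degrees of freedom = n - 2 = 20 - 2 = 18
- t*(α/2, 18) = 2.8784

Step 2: Calculate margin of error
Margin = 2.8784 × 0.1430 = 0.4116

Step 3: Construct interval
CI = 2.9402 ± 0.4116
CI = (2.5286, 3.3518)

Interpretation: We are 99% confident that the true slope β₁ lies between 2.5286 and 3.3518.
The interval does not include 0, suggesting a significant linear relationship.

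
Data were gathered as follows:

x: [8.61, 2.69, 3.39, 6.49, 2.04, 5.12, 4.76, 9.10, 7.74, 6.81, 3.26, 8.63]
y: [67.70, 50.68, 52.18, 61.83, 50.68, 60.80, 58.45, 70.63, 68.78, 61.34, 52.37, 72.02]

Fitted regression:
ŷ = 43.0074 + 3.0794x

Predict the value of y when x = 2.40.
ŷ = 50.3980

To predict y for x = 2.40, substitute into the regression equation:

ŷ = 43.0074 + 3.0794 × 2.40
ŷ = 43.0074 + 7.3906
ŷ = 50.3980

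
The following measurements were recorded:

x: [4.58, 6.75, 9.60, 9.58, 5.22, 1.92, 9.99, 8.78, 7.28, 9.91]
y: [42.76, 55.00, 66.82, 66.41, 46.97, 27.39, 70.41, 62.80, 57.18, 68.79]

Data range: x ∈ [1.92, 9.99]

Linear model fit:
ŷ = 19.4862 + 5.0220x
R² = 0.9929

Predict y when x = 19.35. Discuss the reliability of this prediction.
ŷ = 116.6619 (extrapolation — x = 19.35 lies outside [1.92, 9.99], so reliability is low).

Prediction calculation:
ŷ = 19.4862 + 5.0220 × 19.35
ŷ = 116.6619

Reliability:
- Data range: x ∈ [1.92, 9.99]
- Prediction point: x = 19.35 is 9.36 units above the observed range → this is EXTRAPOLATION, not interpolation

Why that matters here:
- The linear relationship may not hold outside the observed range
- The standard error of prediction grows with (x − x̄)², and x = 19.35 is far from x̄ = 7.36

Report the number if required, but flag clearly that it is an extrapolation.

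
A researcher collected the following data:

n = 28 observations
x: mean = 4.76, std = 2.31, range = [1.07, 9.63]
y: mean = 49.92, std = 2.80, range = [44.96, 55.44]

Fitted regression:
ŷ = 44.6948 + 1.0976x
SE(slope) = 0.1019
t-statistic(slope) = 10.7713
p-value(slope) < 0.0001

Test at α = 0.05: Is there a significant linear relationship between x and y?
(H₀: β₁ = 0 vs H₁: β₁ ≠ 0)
Since p-value < 0.0001 < α = 0.05, reject H₀ — the slope is significantly different from 0.

Hypothesis test for the slope coefficient:

H₀: β₁ = 0 (no linear relationship)
H₁: β₁ ≠ 0 (linear relationship exists)

Test statistic: t = β̂₁ / SE(β̂₁) = 1.0976 / 0.1019 = 10.7713

With df = 26, the two-sided p-value for |t| = 10.7713 is <0.0001.

Decision rule: reject H₀ if p-value < α.
p-value < 0.0001 < α = 0.05 → reject H₀.

Conclusion: the linear association between x and y is significant at the 5% level.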